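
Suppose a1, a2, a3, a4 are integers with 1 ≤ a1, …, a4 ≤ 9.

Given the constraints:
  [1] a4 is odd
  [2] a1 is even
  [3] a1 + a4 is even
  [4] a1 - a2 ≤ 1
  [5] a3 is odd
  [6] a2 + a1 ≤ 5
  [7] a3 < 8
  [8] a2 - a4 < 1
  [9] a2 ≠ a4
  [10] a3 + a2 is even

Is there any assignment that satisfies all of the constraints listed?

Constraint 2 makes a1 even and constraint 1 makes a4 odd, so a1 + a4 must be odd. Constraint 3 says a1 + a4 is even — contradiction.

Unsatisfiable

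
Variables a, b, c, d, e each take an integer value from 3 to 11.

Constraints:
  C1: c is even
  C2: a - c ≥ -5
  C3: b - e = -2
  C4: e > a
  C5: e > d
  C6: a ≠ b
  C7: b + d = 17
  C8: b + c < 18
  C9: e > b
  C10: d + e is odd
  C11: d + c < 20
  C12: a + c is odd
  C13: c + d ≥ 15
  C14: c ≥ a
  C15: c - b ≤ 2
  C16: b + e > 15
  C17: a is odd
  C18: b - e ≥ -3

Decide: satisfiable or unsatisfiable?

Take a = 5, b = 8, c = 8, d = 9, e = 10. Then constraint 2: a - c = -3; constraint 3: b - e = -2; constraint 7: b + d = 17, and every other listed constraint is also met.

Satisfiable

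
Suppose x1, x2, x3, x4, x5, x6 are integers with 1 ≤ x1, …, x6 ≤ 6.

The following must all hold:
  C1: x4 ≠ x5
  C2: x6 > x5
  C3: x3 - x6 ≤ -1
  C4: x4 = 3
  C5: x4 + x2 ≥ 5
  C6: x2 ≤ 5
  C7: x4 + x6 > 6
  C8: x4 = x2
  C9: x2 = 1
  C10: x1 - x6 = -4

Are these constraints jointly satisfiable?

Constraint 4 fixes x4 = 3 and constraint 9 fixes x2 = 1, but constraint 8 requires x4 = x2. Since 3 ≠ 1, contradiction.

Unsatisfiable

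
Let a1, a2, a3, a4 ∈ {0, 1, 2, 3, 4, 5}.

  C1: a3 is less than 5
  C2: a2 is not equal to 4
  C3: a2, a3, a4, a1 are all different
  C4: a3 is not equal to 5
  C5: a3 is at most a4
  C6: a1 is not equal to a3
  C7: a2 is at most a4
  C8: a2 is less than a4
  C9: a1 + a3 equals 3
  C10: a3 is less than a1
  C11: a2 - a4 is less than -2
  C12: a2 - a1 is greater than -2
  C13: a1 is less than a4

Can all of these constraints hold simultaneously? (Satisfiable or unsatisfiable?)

Satisfiable

Setting (a1, a2, a3, a4) = (3, 2, 0, 5) satisfies everything: constraint 9: a1 + a3 = 3; constraint 11: a2 - a4 = -3, and the others follow.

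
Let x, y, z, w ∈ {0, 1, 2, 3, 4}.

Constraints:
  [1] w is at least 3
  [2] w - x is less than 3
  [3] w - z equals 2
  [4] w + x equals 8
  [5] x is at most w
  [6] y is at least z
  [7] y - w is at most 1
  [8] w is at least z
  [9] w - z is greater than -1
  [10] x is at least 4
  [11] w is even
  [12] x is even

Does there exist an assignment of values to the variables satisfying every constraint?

Satisfiable

Take x = 4, y = 2, z = 2, w = 4. Then constraint 2: w - x = 0; constraint 3: w - z = 2, and every other listed constraint is also met.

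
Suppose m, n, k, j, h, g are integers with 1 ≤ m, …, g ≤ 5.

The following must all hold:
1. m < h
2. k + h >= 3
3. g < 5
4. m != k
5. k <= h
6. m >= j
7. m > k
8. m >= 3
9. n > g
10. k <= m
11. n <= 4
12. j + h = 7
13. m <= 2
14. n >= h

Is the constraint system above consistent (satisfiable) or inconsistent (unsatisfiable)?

Unsatisfiable

From constraints 6 and 13: j ≤ m ≤ 2. From constraints 11 and 14: h ≤ n ≤ 4. Hence j + h ≤ 6. But constraint 12 requires j + h = 7, and 7 > 6. Contradiction.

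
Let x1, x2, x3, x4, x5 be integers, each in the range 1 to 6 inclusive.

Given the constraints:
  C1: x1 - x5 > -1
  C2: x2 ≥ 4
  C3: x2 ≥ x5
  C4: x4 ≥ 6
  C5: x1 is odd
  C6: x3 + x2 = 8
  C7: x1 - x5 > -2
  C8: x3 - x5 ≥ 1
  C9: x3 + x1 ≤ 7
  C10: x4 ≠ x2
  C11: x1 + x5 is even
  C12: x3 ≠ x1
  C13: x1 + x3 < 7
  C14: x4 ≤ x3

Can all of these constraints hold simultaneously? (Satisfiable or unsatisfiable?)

From constraints 4 and 14: x3 ≥ x4 ≥ 6. From constraint 2: x2 ≥ 4. Hence x3 + x2 ≥ 10. But constraint 6 requires x3 + x2 = 8, and 8 < 10. Contradiction.

Unsatisfiable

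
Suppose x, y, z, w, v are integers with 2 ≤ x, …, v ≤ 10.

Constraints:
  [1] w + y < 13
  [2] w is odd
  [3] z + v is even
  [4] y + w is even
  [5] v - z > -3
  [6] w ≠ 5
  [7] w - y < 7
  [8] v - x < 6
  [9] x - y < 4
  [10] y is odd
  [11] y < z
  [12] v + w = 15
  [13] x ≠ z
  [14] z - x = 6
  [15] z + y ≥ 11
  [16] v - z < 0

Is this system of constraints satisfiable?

Setting (x, y, z, w, v) = (4, 3, 10, 7, 8) satisfies everything: constraint 1: w + y = 10; constraint 5: v - z = -2, and the others follow.

Satisfiable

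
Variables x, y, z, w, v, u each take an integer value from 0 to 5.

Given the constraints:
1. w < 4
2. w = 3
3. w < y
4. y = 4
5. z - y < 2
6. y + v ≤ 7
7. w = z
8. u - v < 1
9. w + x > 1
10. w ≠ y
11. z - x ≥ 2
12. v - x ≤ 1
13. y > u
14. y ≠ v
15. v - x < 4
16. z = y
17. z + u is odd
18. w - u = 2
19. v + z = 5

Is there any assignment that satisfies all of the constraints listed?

Unsatisfiable

Constraint 2 fixes w = 3 and constraint 4 fixes y = 4. Constraints 7 and 16 give w = z = y, so w = y. But 3 ≠ 4 — contradiction.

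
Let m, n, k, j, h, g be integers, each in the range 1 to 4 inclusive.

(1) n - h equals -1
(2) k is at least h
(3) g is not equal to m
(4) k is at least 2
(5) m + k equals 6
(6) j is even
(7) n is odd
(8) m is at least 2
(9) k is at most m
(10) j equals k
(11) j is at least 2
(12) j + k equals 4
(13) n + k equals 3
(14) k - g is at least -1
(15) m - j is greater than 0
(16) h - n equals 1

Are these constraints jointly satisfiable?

Satisfiable

Try m = 4, n = 1, k = 2, j = 2, h = 2, g = 2.
Check constraint 1: n - h = -1; constraint 5: m + k = 6. The remaining constraints are straightforward to verify.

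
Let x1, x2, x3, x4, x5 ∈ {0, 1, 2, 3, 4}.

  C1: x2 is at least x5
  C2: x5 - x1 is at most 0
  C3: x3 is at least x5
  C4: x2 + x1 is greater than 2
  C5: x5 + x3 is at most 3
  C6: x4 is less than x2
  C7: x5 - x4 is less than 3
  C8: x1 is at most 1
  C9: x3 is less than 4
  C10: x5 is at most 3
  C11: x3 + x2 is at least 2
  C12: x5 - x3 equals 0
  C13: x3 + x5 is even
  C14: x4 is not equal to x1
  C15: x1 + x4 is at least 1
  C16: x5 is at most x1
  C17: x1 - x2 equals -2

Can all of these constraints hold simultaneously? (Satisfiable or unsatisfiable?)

Setting (x1, x2, x3, x4, x5) = (1, 3, 0, 0, 0) satisfies everything: constraint 2: x5 - x1 = -1; constraint 4: x2 + x1 = 4, and the others follow.

Satisfiable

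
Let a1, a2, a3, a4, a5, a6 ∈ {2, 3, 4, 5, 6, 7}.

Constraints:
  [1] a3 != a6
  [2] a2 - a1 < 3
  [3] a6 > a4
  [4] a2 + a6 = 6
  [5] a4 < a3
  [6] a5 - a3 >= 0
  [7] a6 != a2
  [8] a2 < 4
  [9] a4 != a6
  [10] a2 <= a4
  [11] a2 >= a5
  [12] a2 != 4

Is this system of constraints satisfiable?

Constraints 5, 6, 10, and 11 give a5 ≤ a2, a2 ≤ a4, a4 < a3, a3 ≤ a5. Chaining: a5 ≤ a2 ≤ a4 < a3 ≤ a5, which forces a5 < a5 — impossible.

Unsatisfiable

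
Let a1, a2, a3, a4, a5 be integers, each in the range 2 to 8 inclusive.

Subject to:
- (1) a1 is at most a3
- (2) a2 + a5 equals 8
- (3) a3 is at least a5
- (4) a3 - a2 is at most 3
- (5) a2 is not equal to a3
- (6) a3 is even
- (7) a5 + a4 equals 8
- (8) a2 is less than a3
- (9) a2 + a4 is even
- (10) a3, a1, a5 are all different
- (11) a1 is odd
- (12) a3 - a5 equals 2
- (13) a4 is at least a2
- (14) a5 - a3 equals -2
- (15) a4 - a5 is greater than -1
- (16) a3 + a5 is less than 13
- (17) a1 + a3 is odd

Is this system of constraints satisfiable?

The assignment a1 = 5, a2 = 4, a3 = 6, a4 = 4, a5 = 4 works:
  constraint 2 holds since a2 + a5 = 8.
  constraint 4 holds since a3 - a2 = 2.
  constraint 7 holds since a5 + a4 = 8.
The rest check out directly.

Satisfiable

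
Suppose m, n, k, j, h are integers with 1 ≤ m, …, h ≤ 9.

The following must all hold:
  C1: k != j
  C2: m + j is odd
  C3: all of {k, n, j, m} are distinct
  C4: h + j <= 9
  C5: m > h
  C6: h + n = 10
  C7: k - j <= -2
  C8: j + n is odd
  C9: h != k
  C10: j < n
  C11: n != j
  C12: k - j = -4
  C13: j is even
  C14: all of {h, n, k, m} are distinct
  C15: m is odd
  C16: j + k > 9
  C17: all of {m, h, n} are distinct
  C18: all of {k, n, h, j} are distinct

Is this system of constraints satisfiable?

Satisfiable

Try m = 7, n = 9, k = 4, j = 8, h = 1.
Check constraint 4: h + j = 9; constraint 6: h + n = 10; constraint 7: k - j = -4. The remaining constraints are straightforward to verify.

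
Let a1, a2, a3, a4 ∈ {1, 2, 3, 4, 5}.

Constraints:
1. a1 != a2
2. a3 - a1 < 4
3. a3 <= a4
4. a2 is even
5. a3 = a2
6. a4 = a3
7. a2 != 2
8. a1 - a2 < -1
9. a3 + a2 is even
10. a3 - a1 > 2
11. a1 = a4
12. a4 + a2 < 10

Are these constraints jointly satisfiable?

Unsatisfiable

From constraints 5, 6, and 11, a1 = a4 = a3 = a2, so a1 = a2. But constraint 1 says a1 ≠ a2. Contradiction.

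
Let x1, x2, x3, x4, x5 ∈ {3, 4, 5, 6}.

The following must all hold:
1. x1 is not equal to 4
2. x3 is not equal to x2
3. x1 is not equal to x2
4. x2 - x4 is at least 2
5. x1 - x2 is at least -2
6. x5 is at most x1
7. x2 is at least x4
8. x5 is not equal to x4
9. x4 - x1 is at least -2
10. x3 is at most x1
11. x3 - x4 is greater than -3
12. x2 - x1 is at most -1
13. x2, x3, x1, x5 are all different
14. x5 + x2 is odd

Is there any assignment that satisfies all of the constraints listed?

Unsatisfiable

Constraints 4, 9, and 12 give x2 − x4 ≥ 2, x4 − x1 ≥ -2, x1 − x2 ≥ 1.
Adding all 3 inequalities: the left sides telescope to 0, and the right sides sum to 2 + (-2) + 1 = 1. So 0 ≥ 1, which is false.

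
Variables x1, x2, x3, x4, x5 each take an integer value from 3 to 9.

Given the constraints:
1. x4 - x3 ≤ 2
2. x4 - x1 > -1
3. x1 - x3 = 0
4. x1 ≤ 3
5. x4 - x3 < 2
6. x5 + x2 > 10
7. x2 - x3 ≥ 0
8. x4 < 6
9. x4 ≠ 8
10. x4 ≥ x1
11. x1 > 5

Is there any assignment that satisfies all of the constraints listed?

From constraint 11: x1 ≥ 6. From constraint 4: x1 ≤ 3. But 3 < 6, so no value of x1 works.

Unsatisfiable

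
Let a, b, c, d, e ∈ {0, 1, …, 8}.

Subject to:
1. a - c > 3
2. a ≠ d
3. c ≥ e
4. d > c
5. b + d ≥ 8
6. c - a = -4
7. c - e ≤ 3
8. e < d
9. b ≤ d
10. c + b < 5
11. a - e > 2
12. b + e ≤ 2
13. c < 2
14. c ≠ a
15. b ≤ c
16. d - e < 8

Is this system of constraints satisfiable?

Satisfiable

Try a = 5, b = 1, c = 1, d = 8, e = 1.
Check constraint 1: a - c = 4; constraint 5: b + d = 9. The remaining constraints are straightforward to verify.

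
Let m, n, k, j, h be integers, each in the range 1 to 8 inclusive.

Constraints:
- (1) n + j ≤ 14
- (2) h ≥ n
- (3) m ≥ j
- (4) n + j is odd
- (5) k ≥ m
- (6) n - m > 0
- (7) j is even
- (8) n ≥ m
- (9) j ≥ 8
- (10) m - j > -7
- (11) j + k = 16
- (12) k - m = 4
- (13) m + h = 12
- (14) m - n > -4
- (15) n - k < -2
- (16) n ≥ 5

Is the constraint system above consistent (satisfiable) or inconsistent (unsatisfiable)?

Unsatisfiable

From constraints 3 and 9: m ≥ j ≥ 8. From constraints 2 and 16: h ≥ n ≥ 5. Hence m + h ≥ 13. But constraint 13 requires m + h = 12, and 12 < 13. Contradiction.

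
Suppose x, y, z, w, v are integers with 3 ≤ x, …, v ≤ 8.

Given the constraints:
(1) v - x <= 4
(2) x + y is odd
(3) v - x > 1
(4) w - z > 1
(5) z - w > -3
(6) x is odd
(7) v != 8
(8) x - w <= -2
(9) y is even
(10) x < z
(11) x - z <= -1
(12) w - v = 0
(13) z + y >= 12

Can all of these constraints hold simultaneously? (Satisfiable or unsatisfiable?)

Satisfiable

Take x = 3, y = 8, z = 4, w = 6, v = 6. Then constraint 1: v - x = 3; constraint 3: v - x = 3; constraint 4: w - z = 2, and every other listed constraint is also met.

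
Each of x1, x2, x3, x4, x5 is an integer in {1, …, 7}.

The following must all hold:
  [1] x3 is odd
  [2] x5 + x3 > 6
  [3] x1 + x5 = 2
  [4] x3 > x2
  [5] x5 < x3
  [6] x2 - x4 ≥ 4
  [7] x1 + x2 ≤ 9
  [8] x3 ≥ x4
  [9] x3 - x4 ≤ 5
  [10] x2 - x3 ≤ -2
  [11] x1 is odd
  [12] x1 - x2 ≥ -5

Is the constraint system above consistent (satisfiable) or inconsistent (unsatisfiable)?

Unsatisfiable

Constraints 6, 9, and 10 give x4 − x3 ≥ -5, x3 − x2 ≥ 2, x2 − x4 ≥ 4.
Adding all 3 inequalities: the left sides telescope to 0, and the right sides sum to (-5) + 2 + 4 = 1. So 0 ≥ 1, which is false.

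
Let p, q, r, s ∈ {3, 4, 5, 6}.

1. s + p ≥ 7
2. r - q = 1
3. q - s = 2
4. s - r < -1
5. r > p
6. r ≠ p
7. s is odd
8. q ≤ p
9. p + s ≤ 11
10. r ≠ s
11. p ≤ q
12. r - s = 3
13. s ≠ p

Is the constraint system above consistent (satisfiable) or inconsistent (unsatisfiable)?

Try p = 5, q = 5, r = 6, s = 3.
Check constraint 1: s + p = 8; constraint 2: r - q = 1. The remaining constraints are straightforward to verify.

Satisfiable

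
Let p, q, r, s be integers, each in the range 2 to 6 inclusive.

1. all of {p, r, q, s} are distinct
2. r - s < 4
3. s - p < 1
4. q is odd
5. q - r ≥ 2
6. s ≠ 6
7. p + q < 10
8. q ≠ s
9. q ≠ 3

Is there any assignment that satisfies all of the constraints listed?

Satisfiable

Setting (p, q, r, s) = (4, 5, 3, 2) satisfies everything: constraint 2: r - s = 1; constraint 3: s - p = -2; constraint 5: q - r = 2, and the others follow.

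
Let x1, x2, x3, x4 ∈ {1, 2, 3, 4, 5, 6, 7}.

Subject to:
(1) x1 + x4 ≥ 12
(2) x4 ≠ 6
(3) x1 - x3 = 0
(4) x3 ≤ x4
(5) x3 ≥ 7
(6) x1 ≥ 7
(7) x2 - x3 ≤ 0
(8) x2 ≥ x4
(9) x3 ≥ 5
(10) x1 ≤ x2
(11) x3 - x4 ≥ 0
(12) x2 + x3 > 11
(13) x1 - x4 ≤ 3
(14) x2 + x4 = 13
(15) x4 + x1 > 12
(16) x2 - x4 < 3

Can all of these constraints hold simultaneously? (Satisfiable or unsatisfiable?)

Unsatisfiable

From constraints 6 and 10: x2 ≥ x1 ≥ 7. From constraints 4 and 5: x4 ≥ x3 ≥ 7. Hence x2 + x4 ≥ 14. But constraint 14 requires x2 + x4 = 13, and 13 < 14. Contradiction.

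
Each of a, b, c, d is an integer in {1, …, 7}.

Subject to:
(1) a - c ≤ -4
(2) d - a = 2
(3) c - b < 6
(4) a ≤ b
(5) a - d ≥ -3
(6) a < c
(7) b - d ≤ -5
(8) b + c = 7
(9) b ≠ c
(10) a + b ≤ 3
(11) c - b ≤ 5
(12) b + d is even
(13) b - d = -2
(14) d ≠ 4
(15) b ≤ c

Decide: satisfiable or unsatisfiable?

Constraints 1, 5, 7, and 11 give c − a ≥ 4, a − d ≥ -3, d − b ≥ 5, b − c ≥ -5.
Adding all 4 inequalities: the left sides telescope to 0, and the right sides sum to 4 + (-3) + 5 + (-5) = 1. So 0 ≥ 1, which is false.

Unsatisfiable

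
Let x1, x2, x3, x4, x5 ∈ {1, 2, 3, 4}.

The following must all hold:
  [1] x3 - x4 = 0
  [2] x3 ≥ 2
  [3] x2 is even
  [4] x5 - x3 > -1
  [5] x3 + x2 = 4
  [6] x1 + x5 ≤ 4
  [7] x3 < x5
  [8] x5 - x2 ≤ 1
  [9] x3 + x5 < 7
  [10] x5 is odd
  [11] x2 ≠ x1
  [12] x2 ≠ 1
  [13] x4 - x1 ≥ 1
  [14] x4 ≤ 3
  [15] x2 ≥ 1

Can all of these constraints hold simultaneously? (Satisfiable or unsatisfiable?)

The assignment x1 = 1, x2 = 2, x3 = 2, x4 = 2, x5 = 3 works:
  constraint 1 holds since x3 - x4 = 0.
  constraint 4 holds since x5 - x3 = 1.
  constraint 5 holds since x3 + x2 = 4.
The rest check out directly.

Satisfiable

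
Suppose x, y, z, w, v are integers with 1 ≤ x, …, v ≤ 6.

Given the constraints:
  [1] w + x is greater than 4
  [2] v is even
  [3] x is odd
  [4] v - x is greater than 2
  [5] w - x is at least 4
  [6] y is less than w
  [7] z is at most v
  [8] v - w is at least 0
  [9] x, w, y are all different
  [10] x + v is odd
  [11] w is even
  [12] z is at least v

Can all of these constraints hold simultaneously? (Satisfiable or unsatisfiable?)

Satisfiable

One satisfying assignment is x = 1, y = 5, z = 6, w = 6, v = 6.
For the less obvious constraints — constraint 1: w + x = 7; constraint 4: v - x = 5; constraint 5: w - x = 5 — and the others hold by inspection.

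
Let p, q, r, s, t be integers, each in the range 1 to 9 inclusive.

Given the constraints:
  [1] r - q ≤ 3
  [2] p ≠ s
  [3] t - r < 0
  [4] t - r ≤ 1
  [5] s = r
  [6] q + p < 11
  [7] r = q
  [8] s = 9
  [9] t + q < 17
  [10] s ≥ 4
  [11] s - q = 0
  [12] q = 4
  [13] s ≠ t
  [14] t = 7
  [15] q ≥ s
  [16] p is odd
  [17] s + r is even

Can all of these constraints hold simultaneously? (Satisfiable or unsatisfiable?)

Unsatisfiable

Constraint 8 fixes s = 9 and constraint 12 fixes q = 4. Constraints 5 and 7 give s = r = q, so s = q. But 9 ≠ 4 — contradiction.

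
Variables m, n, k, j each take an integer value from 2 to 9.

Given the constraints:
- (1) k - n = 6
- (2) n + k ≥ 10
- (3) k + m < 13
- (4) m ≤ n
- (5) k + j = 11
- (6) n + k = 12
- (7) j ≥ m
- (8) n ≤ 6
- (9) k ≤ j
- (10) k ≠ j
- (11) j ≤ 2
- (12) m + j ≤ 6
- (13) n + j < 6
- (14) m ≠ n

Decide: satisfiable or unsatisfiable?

Unsatisfiable

From constraint 8: n ≤ 6. From constraints 9 and 11: k ≤ j ≤ 2. Hence n + k ≤ 8. But constraint 2 requires n + k ≥ 10, and 10 > 8. Contradiction.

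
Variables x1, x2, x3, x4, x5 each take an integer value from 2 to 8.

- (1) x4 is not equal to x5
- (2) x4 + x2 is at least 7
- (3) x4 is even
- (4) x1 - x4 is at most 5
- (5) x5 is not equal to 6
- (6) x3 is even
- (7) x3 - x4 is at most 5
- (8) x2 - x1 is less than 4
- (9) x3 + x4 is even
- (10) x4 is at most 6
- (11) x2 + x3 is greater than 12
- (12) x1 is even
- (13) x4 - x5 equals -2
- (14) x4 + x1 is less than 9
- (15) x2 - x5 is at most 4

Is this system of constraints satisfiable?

Setting (x1, x2, x3, x4, x5) = (6, 8, 6, 2, 4) satisfies everything: constraint 2: x4 + x2 = 10; constraint 4: x1 - x4 = 4, and the others follow.

Satisfiable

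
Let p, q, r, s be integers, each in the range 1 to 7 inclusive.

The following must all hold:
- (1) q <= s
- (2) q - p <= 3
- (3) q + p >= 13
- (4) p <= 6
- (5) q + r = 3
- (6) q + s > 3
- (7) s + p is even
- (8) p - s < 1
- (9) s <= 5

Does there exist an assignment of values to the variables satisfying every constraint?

Unsatisfiable

From constraints 1 and 9: q ≤ s ≤ 5. From constraint 4: p ≤ 6. Hence q + p ≤ 11. But constraint 3 requires q + p ≥ 13, and 13 > 11. Contradiction.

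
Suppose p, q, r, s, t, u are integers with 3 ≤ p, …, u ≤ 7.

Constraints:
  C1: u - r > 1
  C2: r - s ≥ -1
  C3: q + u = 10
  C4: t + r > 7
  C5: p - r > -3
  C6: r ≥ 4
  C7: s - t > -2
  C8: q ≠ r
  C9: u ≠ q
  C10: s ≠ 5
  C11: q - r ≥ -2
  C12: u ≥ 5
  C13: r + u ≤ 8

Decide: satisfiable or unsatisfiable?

Unsatisfiable

From constraint 6: r ≥ 4. From constraint 12: u ≥ 5. Hence r + u ≥ 9. But constraint 13 requires r + u ≤ 8, and 8 < 9. Contradiction.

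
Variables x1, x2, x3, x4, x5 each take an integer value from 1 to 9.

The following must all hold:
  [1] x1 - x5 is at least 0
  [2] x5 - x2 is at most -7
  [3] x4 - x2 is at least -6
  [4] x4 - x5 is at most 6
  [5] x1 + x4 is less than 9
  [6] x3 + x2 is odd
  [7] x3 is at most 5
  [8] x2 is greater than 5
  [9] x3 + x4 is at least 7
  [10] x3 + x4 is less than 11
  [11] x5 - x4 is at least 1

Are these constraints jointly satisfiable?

Constraints 2, 3, and 11 give x2 − x5 ≥ 7, x5 − x4 ≥ 1, x4 − x2 ≥ -6.
Adding all 3 inequalities: the left sides telescope to 0, and the right sides sum to 7 + 1 + (-6) = 2. So 0 ≥ 2, which is false.

Unsatisfiable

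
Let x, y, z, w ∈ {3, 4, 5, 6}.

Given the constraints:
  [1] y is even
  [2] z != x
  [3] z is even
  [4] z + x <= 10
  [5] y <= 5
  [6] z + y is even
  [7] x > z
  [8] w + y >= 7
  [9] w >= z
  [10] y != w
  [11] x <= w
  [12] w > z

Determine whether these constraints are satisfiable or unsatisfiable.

Satisfiable

One satisfying assignment is x = 6, y = 4, z = 4, w = 6.
For the less obvious constraints — constraint 4: z + x = 10; constraint 8: w + y = 10 — and the others hold by inspection.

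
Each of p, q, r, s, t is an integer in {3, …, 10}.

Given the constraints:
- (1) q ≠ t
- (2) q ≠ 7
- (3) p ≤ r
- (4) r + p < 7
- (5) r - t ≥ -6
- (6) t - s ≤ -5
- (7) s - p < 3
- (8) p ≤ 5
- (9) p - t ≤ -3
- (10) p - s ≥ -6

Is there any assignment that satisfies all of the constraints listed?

Constraints 6, 9, and 10 give p − s ≥ -6, s − t ≥ 5, t − p ≥ 3.
Adding all 3 inequalities: the left sides telescope to 0, and the right sides sum to (-6) + 5 + 3 = 2. So 0 ≥ 2, which is false.

Unsatisfiable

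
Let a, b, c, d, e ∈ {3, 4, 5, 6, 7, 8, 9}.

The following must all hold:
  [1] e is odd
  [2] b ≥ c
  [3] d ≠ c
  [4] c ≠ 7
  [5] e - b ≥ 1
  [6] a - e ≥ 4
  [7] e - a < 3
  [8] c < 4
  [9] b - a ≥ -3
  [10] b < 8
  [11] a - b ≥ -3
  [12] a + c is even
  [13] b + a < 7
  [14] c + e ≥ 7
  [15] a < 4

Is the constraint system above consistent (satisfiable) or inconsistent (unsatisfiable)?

Unsatisfiable

Constraints 5, 6, and 9 give e − b ≥ 1, b − a ≥ -3, a − e ≥ 4.
Adding all 3 inequalities: the left sides telescope to 0, and the right sides sum to 1 + (-3) + 4 = 2. So 0 ≥ 2, which is false.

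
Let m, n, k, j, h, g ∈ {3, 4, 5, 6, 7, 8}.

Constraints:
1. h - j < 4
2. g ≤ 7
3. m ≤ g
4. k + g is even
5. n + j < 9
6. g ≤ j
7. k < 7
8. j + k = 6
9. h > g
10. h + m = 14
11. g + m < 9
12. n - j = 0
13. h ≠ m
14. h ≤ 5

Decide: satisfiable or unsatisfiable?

From constraint 14: h ≤ 5. From constraints 2 and 3: m ≤ g ≤ 7. Hence h + m ≤ 12. But constraint 10 requires h + m = 14, and 14 > 12. Contradiction.

Unsatisfiable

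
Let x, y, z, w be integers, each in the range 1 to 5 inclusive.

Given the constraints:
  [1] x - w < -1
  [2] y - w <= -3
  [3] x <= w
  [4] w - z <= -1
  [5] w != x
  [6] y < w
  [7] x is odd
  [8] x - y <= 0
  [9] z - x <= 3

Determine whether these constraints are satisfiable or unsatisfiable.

Unsatisfiable

Constraints 2, 4, 8, and 9 give w − y ≥ 3, y − x ≥ 0, x − z ≥ -3, z − w ≥ 1.
Adding all 4 inequalities: the left sides telescope to 0, and the right sides sum to 3 + 0 + (-3) + 1 = 1. So 0 ≥ 1, which is false.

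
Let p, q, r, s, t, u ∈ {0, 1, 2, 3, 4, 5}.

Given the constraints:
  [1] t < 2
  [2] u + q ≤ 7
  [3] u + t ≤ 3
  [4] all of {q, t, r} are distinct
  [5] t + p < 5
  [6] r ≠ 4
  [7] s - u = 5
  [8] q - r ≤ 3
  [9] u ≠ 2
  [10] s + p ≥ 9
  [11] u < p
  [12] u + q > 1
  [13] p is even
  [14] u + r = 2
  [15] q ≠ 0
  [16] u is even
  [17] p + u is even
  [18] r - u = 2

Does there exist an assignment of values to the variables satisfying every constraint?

Try p = 4, q = 4, r = 2, s = 5, t = 0, u = 0.
Check constraint 2: u + q = 4; constraint 3: u + t = 0; constraint 5: t + p = 4. The remaining constraints are straightforward to verify.

Satisfiable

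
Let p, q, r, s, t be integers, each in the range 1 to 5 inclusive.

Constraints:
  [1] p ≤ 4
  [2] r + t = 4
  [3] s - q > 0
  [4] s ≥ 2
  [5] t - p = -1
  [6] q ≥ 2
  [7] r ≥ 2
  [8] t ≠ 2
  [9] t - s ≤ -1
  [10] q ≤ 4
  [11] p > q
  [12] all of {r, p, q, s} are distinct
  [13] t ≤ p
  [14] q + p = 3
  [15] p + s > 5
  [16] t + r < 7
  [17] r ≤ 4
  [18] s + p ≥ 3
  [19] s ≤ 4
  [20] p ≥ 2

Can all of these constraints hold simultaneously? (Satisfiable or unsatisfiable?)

Constraints 1, 4, 6, 7, 10, 17, 19, and 20 confine each of r, p, q, s to the 3 values {2, …, 4}.
Constraint 12 requires all 4 of them to be distinct, but only 3 values are available — impossible by the pigeonhole principle.

Unsatisfiable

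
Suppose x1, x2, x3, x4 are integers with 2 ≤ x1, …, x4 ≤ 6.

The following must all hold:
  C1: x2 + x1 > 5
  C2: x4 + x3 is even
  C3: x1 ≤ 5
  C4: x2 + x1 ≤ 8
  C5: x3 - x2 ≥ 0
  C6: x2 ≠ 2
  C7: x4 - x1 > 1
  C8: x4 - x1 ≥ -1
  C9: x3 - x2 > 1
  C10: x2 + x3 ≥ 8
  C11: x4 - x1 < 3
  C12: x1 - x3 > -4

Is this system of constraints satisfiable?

Take x1 = 3, x2 = 3, x3 = 5, x4 = 5. Then constraint 1: x2 + x1 = 6; constraint 4: x2 + x1 = 6; constraint 5: x3 - x2 = 2, and every other listed constraint is also met.

Satisfiable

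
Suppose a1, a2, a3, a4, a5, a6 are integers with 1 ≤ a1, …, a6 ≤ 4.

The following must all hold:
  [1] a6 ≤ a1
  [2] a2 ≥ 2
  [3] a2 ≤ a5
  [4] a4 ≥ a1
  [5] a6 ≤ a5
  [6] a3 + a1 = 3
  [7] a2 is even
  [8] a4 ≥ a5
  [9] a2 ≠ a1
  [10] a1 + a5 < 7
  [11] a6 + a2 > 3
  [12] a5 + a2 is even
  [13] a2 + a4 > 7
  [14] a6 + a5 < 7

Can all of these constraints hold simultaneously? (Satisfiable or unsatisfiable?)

Take a1 = 2, a2 = 4, a3 = 1, a4 = 4, a5 = 4, a6 = 1. Then constraint 6: a3 + a1 = 3; constraint 10: a1 + a5 = 6, and every other listed constraint is also met.

Satisfiable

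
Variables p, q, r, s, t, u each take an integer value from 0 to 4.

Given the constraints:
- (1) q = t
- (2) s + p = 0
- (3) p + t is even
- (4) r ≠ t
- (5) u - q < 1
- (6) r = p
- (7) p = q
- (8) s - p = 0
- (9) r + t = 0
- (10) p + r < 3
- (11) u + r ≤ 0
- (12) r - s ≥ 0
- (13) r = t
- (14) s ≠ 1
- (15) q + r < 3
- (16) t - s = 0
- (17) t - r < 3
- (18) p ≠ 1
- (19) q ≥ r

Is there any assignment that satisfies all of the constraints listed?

From constraints 1, 6, and 7, r = p = q = t, so r = t. But constraint 4 says r ≠ t. Contradiction.

Unsatisfiable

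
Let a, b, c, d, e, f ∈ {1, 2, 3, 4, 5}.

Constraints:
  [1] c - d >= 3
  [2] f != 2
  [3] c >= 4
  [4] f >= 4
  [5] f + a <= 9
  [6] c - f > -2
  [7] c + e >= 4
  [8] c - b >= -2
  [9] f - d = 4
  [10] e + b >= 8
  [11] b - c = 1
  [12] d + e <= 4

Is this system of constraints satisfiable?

The assignment a = 3, b = 5, c = 4, d = 1, e = 3, f = 5 works:
  constraint 1 holds since c - d = 3.
  constraint 5 holds since f + a = 8.
The rest check out directly.

Satisfiable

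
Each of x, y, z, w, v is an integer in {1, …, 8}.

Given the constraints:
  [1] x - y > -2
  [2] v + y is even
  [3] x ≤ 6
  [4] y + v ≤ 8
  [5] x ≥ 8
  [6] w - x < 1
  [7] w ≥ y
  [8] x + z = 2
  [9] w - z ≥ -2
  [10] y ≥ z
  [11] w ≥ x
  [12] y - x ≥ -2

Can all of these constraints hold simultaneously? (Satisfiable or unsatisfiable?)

Unsatisfiable

From constraint 5: x ≥ 8. From constraint 3: x ≤ 6. But 6 < 8, so no value of x works.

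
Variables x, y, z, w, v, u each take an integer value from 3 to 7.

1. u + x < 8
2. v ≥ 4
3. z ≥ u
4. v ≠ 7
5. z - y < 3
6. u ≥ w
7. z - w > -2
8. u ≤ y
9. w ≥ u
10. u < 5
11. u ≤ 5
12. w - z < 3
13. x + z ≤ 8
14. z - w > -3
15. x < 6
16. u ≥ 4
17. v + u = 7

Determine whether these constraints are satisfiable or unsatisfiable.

Unsatisfiable

From constraint 2: v ≥ 4. From constraint 16: u ≥ 4. Hence v + u ≥ 8. But constraint 17 requires v + u = 7, and 7 < 8. Contradiction.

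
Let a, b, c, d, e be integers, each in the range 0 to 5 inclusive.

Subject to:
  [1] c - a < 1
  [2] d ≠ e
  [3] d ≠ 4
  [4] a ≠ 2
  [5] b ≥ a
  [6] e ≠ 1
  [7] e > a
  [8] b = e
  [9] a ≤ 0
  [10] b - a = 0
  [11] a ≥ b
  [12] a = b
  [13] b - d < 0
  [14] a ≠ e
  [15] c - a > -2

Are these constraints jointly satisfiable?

Unsatisfiable

From constraints 8 and 12, a = b = e, so a = e. But constraint 14 says a ≠ e. Contradiction.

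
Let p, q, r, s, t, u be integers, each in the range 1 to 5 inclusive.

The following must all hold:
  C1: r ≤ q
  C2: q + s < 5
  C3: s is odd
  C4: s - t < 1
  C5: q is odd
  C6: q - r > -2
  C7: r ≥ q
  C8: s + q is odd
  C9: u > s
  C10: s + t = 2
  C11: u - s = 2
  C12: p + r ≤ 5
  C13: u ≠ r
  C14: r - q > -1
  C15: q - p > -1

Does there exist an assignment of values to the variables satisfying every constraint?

Constraint 3 makes s odd and constraint 5 makes q odd, so s + q must be even. Constraint 8 says s + q is odd — contradiction.

Unsatisfiable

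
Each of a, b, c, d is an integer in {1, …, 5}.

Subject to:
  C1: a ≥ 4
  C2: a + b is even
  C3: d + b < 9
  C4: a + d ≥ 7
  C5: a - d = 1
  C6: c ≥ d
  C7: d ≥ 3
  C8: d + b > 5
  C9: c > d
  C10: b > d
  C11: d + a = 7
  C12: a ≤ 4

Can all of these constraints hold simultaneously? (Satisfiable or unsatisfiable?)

Satisfiable

Take a = 4, b = 4, c = 5, d = 3. Then constraint 3: d + b = 7; constraint 4: a + d = 7; constraint 5: a - d = 1, and every other listed constraint is also met.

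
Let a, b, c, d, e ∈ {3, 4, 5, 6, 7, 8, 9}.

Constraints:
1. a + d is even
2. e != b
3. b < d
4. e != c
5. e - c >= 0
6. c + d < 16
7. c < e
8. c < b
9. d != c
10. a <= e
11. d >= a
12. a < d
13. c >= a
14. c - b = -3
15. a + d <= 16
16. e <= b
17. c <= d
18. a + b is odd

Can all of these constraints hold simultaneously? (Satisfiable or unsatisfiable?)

Setting (a, b, c, d, e) = (5, 8, 5, 9, 7) satisfies everything: constraint 5: e - c = 2; constraint 6: c + d = 14; constraint 14: c - b = -3, and the others follow.

Satisfiable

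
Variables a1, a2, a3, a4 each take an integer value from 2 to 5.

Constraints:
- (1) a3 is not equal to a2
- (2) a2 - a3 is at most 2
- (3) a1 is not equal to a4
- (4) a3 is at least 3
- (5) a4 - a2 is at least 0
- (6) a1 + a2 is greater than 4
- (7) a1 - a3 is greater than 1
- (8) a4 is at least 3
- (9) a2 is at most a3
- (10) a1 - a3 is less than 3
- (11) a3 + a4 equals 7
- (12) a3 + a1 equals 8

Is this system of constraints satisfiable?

Try a1 = 5, a2 = 2, a3 = 3, a4 = 4.
Check constraint 2: a2 - a3 = -1; constraint 5: a4 - a2 = 2. The remaining constraints are straightforward to verify.

Satisfiable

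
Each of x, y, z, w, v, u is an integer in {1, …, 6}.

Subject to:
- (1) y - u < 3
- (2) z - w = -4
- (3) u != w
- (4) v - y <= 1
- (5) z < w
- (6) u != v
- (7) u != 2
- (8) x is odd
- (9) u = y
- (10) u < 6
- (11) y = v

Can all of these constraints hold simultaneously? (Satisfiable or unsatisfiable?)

From constraints 9 and 11, u = y = v, so u = v. But constraint 6 says u ≠ v. Contradiction.

Unsatisfiable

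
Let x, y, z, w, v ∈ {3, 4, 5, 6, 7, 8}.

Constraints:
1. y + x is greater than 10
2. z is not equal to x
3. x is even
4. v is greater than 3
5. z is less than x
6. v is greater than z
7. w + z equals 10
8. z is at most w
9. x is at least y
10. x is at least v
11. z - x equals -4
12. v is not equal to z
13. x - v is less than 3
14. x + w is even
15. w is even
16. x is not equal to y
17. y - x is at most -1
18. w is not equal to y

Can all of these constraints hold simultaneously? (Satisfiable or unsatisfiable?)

Try x = 8, y = 4, z = 4, w = 6, v = 8.
Check constraint 1: y + x = 12; constraint 7: w + z = 10; constraint 11: z - x = -4. The remaining constraints are straightforward to verify.

Satisfiable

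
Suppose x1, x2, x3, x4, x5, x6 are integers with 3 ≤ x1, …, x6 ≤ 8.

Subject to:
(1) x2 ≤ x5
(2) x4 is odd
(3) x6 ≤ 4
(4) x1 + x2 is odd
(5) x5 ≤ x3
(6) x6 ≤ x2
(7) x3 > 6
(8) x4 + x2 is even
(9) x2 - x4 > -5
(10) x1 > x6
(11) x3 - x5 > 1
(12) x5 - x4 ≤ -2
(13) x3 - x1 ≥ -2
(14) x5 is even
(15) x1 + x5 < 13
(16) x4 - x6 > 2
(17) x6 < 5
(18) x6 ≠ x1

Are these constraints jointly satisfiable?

Satisfiable

The assignment x1 = 6, x2 = 3, x3 = 7, x4 = 7, x5 = 4, x6 = 3 works:
  constraint 9 holds since x2 - x4 = -4.
  constraint 11 holds since x3 - x5 = 3.
  constraint 12 holds since x5 - x4 = -3.
The rest check out directly.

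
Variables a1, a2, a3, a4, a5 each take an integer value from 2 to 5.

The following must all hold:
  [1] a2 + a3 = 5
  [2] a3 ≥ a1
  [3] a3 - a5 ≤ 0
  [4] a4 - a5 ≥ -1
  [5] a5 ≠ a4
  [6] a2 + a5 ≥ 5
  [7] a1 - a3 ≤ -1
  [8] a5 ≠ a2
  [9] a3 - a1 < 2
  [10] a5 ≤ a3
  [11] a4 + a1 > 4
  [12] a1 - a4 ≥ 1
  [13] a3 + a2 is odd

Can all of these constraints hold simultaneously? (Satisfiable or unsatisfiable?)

Unsatisfiable

Constraints 3, 4, 7, and 12 give a1 − a4 ≥ 1, a4 − a5 ≥ -1, a5 − a3 ≥ 0, a3 − a1 ≥ 1.
Adding all 4 inequalities: the left sides telescope to 0, and the right sides sum to 1 + (-1) + 0 + 1 = 1. So 0 ≥ 1, which is false.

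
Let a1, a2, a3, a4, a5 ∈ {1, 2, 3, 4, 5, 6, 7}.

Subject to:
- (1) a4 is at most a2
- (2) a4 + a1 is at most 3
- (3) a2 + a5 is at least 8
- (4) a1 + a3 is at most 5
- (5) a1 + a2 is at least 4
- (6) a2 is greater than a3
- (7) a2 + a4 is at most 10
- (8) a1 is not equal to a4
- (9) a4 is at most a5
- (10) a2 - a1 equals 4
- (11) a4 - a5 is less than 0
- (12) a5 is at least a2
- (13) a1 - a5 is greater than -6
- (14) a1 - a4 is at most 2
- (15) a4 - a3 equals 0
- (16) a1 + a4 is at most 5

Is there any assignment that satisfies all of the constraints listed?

Satisfiable

One satisfying assignment is a1 = 1, a2 = 5, a3 = 2, a4 = 2, a5 = 5.
For the less obvious constraints — constraint 2: a4 + a1 = 3; constraint 3: a2 + a5 = 10; constraint 4: a1 + a3 = 3 — and the others hold by inspection.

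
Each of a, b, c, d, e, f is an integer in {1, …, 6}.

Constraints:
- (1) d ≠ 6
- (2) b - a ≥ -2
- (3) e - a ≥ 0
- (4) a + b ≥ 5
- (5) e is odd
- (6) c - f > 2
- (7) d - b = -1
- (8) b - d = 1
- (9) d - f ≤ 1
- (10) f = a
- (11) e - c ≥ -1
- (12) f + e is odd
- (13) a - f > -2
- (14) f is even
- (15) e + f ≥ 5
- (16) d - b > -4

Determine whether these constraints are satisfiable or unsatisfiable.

Satisfiable

Try a = 2, b = 3, c = 6, d = 2, e = 5, f = 2.
Check constraint 2: b - a = 1; constraint 3: e - a = 3. The remaining constraints are straightforward to verify.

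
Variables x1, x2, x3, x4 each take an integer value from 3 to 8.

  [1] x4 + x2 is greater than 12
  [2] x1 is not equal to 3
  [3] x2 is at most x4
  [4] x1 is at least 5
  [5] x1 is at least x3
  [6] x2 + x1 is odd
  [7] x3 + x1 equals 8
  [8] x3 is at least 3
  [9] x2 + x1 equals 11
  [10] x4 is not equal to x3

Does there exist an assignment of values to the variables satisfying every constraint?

Satisfiable

The assignment x1 = 5, x2 = 6, x3 = 3, x4 = 8 works:
  constraint 1 holds since x4 + x2 = 14.
  constraint 7 holds since x3 + x1 = 8.
  constraint 9 holds since x2 + x1 = 11.
The rest check out directly.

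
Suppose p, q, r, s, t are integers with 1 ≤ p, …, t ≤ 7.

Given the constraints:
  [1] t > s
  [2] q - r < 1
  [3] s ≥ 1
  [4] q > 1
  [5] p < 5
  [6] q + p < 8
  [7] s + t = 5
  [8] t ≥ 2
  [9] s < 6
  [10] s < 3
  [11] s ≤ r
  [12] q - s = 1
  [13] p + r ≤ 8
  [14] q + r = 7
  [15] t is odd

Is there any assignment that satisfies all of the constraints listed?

Satisfiable

Try p = 4, q = 3, r = 4, s = 2, t = 3.
Check constraint 2: q - r = -1; constraint 6: q + p = 7. The remaining constraints are straightforward to verify.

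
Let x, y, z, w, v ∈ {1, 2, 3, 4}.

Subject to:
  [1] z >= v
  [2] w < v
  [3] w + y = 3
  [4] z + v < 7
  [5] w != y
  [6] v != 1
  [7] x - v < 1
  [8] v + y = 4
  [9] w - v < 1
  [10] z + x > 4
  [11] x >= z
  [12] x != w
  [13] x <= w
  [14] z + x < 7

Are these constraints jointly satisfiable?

Unsatisfiable

Constraints 1, 2, 11, and 13 give w < v, v ≤ z, z ≤ x, x ≤ w. Chaining: w < v ≤ z ≤ x ≤ w, which forces w < w — impossible.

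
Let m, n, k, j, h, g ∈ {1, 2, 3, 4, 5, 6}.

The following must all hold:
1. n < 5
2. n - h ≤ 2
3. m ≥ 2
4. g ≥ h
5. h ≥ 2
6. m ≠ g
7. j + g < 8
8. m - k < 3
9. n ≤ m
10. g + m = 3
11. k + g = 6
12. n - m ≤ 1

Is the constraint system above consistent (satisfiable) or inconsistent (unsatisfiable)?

Unsatisfiable

From constraints 4 and 5: g ≥ h ≥ 2. From constraint 3: m ≥ 2. Hence g + m ≥ 4. But constraint 10 requires g + m = 3, and 3 < 4. Contradiction.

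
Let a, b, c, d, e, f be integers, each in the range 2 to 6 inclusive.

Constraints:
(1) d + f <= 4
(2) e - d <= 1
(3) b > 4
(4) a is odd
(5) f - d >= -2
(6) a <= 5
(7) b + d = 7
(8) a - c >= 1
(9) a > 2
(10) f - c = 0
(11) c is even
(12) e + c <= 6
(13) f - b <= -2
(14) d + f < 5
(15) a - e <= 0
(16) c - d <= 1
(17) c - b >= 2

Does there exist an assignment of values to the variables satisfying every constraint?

Unsatisfiable

Constraints 2, 5, 8, 13, 15, and 17 give f − d ≥ -2, d − e ≥ -1, e − a ≥ 0, a − c ≥ 1, c − b ≥ 2, b − f ≥ 2.
Adding all 6 inequalities: the left sides telescope to 0, and the right sides sum to (-2) + (-1) + 0 + 1 + 2 + 2 = 2. So 0 ≥ 2, which is false.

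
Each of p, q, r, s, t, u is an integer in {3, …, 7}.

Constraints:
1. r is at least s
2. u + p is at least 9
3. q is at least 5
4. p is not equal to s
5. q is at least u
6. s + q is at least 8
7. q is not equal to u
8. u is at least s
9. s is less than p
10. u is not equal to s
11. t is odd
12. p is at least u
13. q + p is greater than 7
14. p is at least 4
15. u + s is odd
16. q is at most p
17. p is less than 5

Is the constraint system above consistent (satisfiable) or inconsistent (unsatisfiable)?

From constraints 3 and 16: p ≥ q and q ≥ 5, so p ≥ 5. From constraint 17: p ≤ 4. But 4 < 5, so no value of p works.

Unsatisfiable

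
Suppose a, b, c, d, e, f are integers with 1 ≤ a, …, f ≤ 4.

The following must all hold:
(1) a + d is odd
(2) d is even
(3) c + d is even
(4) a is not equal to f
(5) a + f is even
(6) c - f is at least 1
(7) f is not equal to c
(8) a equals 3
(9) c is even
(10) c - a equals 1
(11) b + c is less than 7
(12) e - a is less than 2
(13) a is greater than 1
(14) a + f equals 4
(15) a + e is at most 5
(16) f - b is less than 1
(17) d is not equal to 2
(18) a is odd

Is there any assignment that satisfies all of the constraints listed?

Try a = 3, b = 2, c = 4, d = 4, e = 2, f = 1.
Check constraint 6: c - f = 3; constraint 10: c - a = 1. The remaining constraints are straightforward to verify.

Satisfiable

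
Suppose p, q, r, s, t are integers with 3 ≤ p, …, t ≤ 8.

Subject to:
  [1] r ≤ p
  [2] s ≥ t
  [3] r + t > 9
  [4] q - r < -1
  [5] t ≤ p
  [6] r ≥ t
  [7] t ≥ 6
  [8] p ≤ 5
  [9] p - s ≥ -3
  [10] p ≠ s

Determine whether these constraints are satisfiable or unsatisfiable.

Unsatisfiable

From constraints 6 and 7: r ≥ t and t ≥ 6, so r ≥ 6. From constraints 1 and 8: r ≤ p and p ≤ 5, so r ≤ 5. But 5 < 6, so no value of r works.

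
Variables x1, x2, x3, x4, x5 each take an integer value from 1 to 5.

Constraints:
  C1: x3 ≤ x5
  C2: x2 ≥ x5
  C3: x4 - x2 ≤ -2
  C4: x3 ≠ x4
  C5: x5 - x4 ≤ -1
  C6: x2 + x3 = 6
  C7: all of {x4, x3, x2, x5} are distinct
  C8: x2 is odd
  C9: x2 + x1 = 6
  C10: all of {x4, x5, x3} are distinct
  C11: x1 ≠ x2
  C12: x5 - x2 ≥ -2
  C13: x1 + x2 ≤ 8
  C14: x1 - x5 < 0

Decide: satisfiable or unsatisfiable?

Unsatisfiable

Constraints 3, 5, and 12 give x4 − x5 ≥ 1, x5 − x2 ≥ -2, x2 − x4 ≥ 2.
Adding all 3 inequalities: the left sides telescope to 0, and the right sides sum to 1 + (-2) + 2 = 1. So 0 ≥ 1, which is false.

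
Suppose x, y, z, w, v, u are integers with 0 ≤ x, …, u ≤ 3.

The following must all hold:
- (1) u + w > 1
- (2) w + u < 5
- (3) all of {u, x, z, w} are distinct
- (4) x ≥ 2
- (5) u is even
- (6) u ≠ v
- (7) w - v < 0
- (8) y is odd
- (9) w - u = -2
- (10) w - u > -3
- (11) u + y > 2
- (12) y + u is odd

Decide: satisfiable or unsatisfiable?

Take x = 3, y = 3, z = 1, w = 0, v = 3, u = 2. Then constraint 1: u + w = 2; constraint 2: w + u = 2, and every other listed constraint is also met.

Satisfiable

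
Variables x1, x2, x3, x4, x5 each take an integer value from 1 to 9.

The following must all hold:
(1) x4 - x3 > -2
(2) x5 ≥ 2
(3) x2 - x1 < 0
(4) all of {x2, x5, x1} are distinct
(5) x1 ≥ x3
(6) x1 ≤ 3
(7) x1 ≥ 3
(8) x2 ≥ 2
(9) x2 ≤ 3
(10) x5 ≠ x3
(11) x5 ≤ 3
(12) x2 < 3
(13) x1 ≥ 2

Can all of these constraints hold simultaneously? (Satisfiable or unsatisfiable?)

Constraints 2, 6, 8, 9, 11, and 13 confine each of x2, x5, x1 to the 2 values {2, 3}.
Constraint 4 requires all 3 of them to be distinct, but only 2 values are available — impossible by the pigeonhole principle.

Unsatisfiable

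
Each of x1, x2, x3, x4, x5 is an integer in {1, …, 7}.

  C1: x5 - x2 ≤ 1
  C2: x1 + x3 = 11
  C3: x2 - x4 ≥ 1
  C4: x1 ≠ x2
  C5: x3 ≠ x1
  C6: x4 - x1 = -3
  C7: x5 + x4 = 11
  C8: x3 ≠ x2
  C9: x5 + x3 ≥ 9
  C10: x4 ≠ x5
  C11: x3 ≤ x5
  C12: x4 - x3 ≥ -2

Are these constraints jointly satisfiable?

Try x1 = 7, x2 = 6, x3 = 4, x4 = 4, x5 = 7.
Check constraint 1: x5 - x2 = 1; constraint 2: x1 + x3 = 11. The remaining constraints are straightforward to verify.

Satisfiable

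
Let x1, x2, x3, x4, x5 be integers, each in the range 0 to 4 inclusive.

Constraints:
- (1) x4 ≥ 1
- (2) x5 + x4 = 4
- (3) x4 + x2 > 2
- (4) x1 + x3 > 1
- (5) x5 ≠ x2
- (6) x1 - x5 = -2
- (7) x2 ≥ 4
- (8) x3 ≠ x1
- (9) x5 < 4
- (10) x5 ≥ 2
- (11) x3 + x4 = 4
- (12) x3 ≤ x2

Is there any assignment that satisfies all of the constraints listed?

Satisfiable

Take x1 = 1, x2 = 4, x3 = 3, x4 = 1, x5 = 3. Then constraint 2: x5 + x4 = 4; constraint 3: x4 + x2 = 5, and every other listed constraint is also met.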